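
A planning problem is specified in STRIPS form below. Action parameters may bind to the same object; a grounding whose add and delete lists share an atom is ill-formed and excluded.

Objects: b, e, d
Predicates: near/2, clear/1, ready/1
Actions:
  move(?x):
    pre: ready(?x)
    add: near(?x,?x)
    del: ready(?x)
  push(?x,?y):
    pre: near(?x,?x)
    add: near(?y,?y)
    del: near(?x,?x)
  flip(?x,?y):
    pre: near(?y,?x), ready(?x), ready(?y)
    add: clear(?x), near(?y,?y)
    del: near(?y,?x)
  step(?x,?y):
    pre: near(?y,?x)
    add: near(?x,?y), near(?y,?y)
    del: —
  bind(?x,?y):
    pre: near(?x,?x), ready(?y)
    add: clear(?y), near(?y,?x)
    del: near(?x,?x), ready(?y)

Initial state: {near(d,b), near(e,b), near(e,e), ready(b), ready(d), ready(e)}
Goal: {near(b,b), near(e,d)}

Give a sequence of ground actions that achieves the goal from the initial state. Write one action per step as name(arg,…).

1. move(b)  →  {near(b,b), near(d,b), near(e,b), near(e,e), ready(d), ready(e)}
2. move(d)  →  {near(b,b), near(d,b), near(d,d), near(e,b), near(e,e), ready(e)}
3. bind(d,e)  →  {clear(e), near(b,b), near(d,b), near(e,b), near(e,d), near(e,e)}

move(b); move(d); bind(d,e)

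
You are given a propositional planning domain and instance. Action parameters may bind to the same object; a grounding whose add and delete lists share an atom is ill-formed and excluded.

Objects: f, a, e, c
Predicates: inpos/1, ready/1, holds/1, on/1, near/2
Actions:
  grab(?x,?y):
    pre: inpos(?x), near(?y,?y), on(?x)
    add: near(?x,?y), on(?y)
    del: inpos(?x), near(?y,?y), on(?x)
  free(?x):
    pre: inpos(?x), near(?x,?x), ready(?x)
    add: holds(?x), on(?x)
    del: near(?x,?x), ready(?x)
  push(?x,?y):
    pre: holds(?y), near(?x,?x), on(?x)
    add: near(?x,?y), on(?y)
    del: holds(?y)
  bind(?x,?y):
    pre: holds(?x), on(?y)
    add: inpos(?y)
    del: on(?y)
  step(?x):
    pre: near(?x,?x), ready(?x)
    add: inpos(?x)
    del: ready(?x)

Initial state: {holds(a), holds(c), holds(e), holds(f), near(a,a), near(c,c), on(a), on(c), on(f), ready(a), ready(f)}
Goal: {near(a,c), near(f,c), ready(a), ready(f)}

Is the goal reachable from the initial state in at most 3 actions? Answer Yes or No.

1. push(a,c)  →  {holds(a), holds(e), holds(f), near(a,a), near(a,c), near(c,c), on(a), on(c), on(f), ready(a), ready(f)}
2. bind(f,f)  →  {holds(a), holds(e), holds(f), inpos(f), near(a,a), near(a,c), near(c,c), on(a), on(c), ready(a), ready(f)}
3. push(a,f)  →  {holds(a), holds(e), inpos(f), near(a,a), near(a,c), near(a,f), near(c,c), on(a), on(c), on(f), ready(a), ready(f)}
4. grab(f,c)  →  {holds(a), holds(e), near(a,a), near(a,c), near(a,f), near(f,c), on(a), on(c), ready(a), ready(f)}
optimal plan length = 4; 4 > 3

No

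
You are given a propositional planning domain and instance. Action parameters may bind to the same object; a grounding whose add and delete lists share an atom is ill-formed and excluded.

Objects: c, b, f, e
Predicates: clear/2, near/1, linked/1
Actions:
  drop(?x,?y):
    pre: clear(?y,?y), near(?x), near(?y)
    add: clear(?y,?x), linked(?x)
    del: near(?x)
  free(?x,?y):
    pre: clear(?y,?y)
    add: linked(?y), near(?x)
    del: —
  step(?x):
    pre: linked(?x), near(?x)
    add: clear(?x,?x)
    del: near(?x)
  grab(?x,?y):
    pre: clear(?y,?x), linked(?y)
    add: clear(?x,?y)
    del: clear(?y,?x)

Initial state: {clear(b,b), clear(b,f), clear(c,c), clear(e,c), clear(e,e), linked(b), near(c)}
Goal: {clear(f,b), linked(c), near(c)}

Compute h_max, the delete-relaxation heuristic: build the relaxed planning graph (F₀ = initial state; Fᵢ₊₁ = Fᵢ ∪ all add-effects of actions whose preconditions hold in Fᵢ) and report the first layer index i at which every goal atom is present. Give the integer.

1

F0 = init (7 atoms)
F1 = F0 ∪ {clear(f,b), linked(c), linked(e), near(b), near(e), near(f)}  (13 atoms)
goal ⊆ F1  ⇒  h_max = 1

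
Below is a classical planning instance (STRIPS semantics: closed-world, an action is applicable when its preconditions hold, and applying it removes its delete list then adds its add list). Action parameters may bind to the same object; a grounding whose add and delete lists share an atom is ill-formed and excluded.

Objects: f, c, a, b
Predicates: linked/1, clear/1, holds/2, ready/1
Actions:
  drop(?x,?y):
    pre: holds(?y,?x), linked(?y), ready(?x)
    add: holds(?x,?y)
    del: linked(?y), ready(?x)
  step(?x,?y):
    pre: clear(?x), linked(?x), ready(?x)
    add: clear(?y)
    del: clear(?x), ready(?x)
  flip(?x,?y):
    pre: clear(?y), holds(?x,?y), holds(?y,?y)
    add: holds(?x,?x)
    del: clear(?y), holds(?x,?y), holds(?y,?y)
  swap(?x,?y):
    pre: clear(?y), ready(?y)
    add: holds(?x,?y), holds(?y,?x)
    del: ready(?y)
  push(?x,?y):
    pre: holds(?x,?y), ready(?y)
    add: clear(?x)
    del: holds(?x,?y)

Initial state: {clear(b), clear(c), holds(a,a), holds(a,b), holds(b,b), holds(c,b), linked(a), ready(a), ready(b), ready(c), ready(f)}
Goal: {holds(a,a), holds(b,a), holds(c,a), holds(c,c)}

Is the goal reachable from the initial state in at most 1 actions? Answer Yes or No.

1. drop(b,a)  →  {clear(b), clear(c), holds(a,a), holds(a,b), holds(b,a), holds(b,b), holds(c,b), ready(a), ready(c), ready(f)}
2. flip(c,b)  →  {clear(c), holds(a,a), holds(a,b), holds(b,a), holds(c,c), ready(a), ready(c), ready(f)}
3. swap(a,c)  →  {clear(c), holds(a,a), holds(a,b), holds(a,c), holds(b,a), holds(c,a), holds(c,c), ready(a), ready(f)}
optimal plan length = 3; 3 > 1

No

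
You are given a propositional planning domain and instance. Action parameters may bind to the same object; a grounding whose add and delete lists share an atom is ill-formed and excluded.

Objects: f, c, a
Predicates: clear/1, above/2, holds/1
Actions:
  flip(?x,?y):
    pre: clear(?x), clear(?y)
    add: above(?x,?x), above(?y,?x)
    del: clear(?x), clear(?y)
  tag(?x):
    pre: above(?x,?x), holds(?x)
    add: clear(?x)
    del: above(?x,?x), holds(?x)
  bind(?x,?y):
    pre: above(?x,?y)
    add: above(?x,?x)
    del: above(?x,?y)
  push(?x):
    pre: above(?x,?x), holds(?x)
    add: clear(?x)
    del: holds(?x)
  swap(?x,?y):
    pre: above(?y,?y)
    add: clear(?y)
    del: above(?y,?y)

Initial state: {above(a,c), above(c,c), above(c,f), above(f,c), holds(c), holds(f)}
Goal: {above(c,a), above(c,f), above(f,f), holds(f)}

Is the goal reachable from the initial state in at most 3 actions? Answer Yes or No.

1. tag(c)  →  {above(a,c), above(c,f), above(f,c), clear(c), holds(f)}
2. bind(f,c)  →  {above(a,c), above(c,f), above(f,f), clear(c), holds(f)}
3. bind(a,c)  →  {above(a,a), above(c,f), above(f,f), clear(c), holds(f)}
4. swap(f,a)  →  {above(c,f), above(f,f), clear(a), clear(c), holds(f)}
5. flip(a,c)  →  {above(a,a), above(c,a), above(c,f), above(f,f), holds(f)}
optimal plan length = 5; 5 > 3

No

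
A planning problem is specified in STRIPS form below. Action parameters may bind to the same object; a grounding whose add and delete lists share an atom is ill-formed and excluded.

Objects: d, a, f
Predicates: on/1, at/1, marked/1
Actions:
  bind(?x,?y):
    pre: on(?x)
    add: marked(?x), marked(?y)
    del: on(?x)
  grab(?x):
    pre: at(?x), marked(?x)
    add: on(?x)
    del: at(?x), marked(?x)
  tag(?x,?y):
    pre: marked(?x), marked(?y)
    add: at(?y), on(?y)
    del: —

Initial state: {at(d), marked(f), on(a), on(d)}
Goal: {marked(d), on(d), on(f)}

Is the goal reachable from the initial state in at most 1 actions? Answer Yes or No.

1. bind(a,d)  →  {at(d), marked(a), marked(d), marked(f), on(d)}
2. tag(d,f)  →  {at(d), at(f), marked(a), marked(d), marked(f), on(d), on(f)}
optimal plan length = 2; 2 > 1

No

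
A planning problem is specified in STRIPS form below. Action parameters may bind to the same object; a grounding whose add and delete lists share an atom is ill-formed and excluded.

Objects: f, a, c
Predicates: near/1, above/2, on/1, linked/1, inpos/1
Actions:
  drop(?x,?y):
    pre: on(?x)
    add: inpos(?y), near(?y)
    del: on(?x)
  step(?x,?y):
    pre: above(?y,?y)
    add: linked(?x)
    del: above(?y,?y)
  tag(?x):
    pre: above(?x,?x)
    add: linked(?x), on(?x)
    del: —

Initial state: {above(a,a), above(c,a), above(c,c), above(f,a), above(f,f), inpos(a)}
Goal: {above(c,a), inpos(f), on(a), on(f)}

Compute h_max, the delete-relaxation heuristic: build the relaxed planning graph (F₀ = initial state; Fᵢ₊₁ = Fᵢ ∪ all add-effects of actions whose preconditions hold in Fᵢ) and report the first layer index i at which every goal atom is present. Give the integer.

2

F0 = init (6 atoms)
F1 = F0 ∪ {linked(a), linked(c), linked(f), on(a), on(c), on(f)}  (12 atoms)
F2 = F1 ∪ {inpos(c), inpos(f), near(a), near(c), near(f)}  (17 atoms)
goal ⊆ F2  ⇒  h_max = 2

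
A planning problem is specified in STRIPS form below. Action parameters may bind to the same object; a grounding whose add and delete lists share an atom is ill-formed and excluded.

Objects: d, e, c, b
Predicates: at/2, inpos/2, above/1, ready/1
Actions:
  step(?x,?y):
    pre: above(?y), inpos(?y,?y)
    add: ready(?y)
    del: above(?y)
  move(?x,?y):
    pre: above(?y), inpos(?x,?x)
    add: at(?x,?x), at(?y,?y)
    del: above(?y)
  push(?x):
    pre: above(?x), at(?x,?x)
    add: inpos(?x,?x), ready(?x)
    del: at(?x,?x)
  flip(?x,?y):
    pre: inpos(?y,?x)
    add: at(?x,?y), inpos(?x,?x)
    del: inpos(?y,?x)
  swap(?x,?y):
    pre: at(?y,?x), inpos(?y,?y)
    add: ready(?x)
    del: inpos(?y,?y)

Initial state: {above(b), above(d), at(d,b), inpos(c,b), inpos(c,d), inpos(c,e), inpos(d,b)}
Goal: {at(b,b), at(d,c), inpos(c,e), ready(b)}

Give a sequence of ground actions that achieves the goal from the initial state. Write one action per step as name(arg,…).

1. flip(d,c)  →  {above(b), above(d), at(d,b), at(d,c), inpos(c,b), inpos(c,e), inpos(d,b), inpos(d,d)}
2. move(d,b)  →  {above(d), at(b,b), at(d,b), at(d,c), at(d,d), inpos(c,b), inpos(c,e), inpos(d,b), inpos(d,d)}
3. swap(b,d)  →  {above(d), at(b,b), at(d,b), at(d,c), at(d,d), inpos(c,b), inpos(c,e), inpos(d,b), ready(b)}

flip(d,c); move(d,b); swap(b,d)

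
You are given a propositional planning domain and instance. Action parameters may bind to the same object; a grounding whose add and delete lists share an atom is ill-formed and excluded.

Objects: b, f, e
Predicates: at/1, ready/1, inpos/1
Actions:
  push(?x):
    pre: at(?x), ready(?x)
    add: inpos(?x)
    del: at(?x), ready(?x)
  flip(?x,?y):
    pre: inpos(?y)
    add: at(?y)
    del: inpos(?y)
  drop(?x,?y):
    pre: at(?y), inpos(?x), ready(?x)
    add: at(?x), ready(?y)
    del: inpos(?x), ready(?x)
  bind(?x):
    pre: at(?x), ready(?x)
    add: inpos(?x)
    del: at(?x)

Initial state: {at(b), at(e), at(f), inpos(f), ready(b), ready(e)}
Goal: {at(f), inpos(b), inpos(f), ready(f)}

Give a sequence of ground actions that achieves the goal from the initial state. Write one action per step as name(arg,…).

push(b); bind(e); drop(e,f)

1. push(b)  →  {at(e), at(f), inpos(b), inpos(f), ready(e)}
2. bind(e)  →  {at(f), inpos(b), inpos(e), inpos(f), ready(e)}
3. drop(e,f)  →  {at(e), at(f), inpos(b), inpos(f), ready(f)}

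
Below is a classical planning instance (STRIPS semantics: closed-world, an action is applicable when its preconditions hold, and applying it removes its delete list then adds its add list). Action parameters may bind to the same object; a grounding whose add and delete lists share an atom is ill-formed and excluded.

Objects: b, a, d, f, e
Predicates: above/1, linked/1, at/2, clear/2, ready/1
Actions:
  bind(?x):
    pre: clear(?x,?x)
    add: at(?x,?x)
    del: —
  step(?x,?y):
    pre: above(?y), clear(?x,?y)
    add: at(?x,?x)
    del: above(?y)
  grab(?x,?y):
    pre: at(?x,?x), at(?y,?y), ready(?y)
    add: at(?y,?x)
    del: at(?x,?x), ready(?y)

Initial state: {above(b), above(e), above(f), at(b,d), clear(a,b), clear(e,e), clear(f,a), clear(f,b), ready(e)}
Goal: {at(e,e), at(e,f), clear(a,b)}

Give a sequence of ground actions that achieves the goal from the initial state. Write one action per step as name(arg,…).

1. bind(e)  →  {above(b), above(e), above(f), at(b,d), at(e,e), clear(a,b), clear(e,e), clear(f,a), clear(f,b), ready(e)}
2. step(f,b)  →  {above(e), above(f), at(b,d), at(e,e), at(f,f), clear(a,b), clear(e,e), clear(f,a), clear(f,b), ready(e)}
3. grab(f,e)  →  {above(e), above(f), at(b,d), at(e,e), at(e,f), clear(a,b), clear(e,e), clear(f,a), clear(f,b)}

bind(e); step(f,b); grab(f,e)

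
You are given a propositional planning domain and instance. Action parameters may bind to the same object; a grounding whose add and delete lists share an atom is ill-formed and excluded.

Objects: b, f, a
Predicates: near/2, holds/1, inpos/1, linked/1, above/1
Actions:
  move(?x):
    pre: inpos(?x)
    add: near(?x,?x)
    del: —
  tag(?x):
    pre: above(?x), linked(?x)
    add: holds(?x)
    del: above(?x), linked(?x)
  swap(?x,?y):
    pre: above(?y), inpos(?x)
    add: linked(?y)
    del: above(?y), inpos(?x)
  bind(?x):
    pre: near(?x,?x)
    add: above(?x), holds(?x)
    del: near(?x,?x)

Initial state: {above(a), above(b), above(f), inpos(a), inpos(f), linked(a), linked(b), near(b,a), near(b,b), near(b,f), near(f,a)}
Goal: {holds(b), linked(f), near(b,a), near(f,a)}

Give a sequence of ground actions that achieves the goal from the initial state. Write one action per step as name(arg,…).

1. tag(b)  →  {above(a), above(f), holds(b), inpos(a), inpos(f), linked(a), near(b,a), near(b,b), near(b,f), near(f,a)}
2. swap(f,f)  →  {above(a), holds(b), inpos(a), linked(a), linked(f), near(b,a), near(b,b), near(b,f), near(f,a)}

tag(b); swap(f,f)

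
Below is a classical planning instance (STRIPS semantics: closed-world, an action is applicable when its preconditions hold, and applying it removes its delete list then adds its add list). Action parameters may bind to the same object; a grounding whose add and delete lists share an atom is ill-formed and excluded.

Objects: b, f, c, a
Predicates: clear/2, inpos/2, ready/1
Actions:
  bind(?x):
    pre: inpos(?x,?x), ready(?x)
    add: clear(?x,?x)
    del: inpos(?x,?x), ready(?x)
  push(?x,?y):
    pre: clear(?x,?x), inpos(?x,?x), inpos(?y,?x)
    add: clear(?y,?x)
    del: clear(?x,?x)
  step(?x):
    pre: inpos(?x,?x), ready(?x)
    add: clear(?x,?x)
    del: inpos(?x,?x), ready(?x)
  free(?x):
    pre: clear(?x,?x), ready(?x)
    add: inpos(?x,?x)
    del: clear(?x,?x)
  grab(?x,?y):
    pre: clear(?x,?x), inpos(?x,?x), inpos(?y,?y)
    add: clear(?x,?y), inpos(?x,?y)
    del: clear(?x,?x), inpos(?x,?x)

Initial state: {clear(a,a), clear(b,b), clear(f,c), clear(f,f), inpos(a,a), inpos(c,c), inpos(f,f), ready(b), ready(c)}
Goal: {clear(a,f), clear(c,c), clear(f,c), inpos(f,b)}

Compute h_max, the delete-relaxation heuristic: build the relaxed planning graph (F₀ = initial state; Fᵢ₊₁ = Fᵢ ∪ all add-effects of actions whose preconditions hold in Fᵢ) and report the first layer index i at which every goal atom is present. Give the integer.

F0 = init (9 atoms)
F1 = F0 ∪ {clear(a,c), clear(a,f), clear(c,c), clear(f,a), inpos(a,c), inpos(a,f), inpos(b,b), inpos(f,a), inpos(f,c)}  (18 atoms)
F2 = F1 ∪ {clear(a,b), clear(b,a), clear(b,c), clear(b,f), clear(c,a), clear(c,b), clear(c,f), clear(f,b), inpos(a,b), inpos(b,a), inpos(b,c), inpos(b,f), inpos(c,a), inpos(c,b), inpos(c,f), inpos(f,b)}  (34 atoms)
goal ⊆ F2  ⇒  h_max = 2

2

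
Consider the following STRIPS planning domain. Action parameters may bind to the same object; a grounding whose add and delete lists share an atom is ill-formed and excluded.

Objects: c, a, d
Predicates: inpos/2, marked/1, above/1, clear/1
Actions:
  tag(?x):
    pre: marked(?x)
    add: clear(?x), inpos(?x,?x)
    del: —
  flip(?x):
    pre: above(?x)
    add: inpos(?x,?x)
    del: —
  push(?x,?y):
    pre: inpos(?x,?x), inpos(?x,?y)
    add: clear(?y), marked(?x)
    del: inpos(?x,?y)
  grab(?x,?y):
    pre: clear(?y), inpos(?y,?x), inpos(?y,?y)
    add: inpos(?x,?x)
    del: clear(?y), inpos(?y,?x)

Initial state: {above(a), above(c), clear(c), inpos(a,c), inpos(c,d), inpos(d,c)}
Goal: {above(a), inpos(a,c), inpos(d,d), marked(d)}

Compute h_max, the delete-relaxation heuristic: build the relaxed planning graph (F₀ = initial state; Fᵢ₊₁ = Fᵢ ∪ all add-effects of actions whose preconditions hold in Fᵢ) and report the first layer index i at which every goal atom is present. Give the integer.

F0 = init (6 atoms)
F1 = F0 ∪ {inpos(a,a), inpos(c,c)}  (8 atoms)
F2 = F1 ∪ {clear(a), clear(d), inpos(d,d), marked(a), marked(c)}  (13 atoms)
F3 = F2 ∪ {marked(d)}  (14 atoms)
goal ⊆ F3  ⇒  h_max = 3

3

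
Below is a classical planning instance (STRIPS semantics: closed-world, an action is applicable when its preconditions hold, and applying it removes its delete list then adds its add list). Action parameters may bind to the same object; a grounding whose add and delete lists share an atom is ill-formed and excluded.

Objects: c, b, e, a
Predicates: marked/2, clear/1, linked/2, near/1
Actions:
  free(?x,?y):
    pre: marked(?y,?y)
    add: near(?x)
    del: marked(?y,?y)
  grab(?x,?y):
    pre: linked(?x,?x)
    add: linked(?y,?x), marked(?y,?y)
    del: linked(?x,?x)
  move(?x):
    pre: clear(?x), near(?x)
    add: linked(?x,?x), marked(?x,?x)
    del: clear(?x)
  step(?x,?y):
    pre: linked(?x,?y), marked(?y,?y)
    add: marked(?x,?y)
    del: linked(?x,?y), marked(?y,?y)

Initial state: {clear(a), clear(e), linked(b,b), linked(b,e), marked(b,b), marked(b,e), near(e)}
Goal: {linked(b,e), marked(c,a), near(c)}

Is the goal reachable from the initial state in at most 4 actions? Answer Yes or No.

No

1. free(a,b)  →  {clear(a), clear(e), linked(b,b), linked(b,e), marked(b,e), near(a), near(e)}
2. move(a)  →  {clear(e), linked(a,a), linked(b,b), linked(b,e), marked(a,a), marked(b,e), near(a), near(e)}
3. grab(a,c)  →  {clear(e), linked(b,b), linked(b,e), linked(c,a), marked(a,a), marked(b,e), marked(c,c), near(a), near(e)}
4. free(c,c)  →  {clear(e), linked(b,b), linked(b,e), linked(c,a), marked(a,a), marked(b,e), near(a), near(c), near(e)}
5. step(c,a)  →  {clear(e), linked(b,b), linked(b,e), marked(b,e), marked(c,a), near(a), near(c), near(e)}
optimal plan length = 5; 5 > 4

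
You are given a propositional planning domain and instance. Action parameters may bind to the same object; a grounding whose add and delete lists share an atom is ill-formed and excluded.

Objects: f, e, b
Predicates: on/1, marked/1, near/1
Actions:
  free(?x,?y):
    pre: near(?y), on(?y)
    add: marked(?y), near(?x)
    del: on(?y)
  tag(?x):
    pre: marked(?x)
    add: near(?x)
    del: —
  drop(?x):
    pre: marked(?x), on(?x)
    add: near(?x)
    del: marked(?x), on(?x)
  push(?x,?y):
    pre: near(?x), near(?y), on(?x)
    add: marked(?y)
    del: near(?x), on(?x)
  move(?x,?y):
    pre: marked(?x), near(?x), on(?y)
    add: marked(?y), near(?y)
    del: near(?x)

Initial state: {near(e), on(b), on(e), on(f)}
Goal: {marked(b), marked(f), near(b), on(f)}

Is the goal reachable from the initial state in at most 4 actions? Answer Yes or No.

Yes

1. free(f,e)  →  {marked(e), near(e), near(f), on(b), on(f)}
2. move(e,f)  →  {marked(e), marked(f), near(f), on(b), on(f)}
3. move(f,b)  →  {marked(b), marked(e), marked(f), near(b), on(b), on(f)}
optimal plan length = 3; 3 ≤ 4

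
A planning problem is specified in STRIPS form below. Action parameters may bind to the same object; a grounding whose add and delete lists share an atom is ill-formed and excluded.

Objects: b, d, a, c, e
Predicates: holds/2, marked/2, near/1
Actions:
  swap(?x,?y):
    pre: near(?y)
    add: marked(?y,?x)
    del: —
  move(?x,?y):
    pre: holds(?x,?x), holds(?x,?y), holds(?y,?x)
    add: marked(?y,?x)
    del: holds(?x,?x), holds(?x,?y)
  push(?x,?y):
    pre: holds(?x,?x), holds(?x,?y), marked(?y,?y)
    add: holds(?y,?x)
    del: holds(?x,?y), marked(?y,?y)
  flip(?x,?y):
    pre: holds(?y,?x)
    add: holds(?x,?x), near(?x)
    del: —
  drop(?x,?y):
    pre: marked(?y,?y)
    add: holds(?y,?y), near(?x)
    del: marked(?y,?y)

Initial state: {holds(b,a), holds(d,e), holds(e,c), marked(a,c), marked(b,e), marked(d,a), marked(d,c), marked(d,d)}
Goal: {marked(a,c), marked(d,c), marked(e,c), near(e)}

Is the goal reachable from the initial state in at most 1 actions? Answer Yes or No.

1. flip(e,d)  →  {holds(b,a), holds(d,e), holds(e,c), holds(e,e), marked(a,c), marked(b,e), marked(d,a), marked(d,c), marked(d,d), near(e)}
2. swap(c,e)  →  {holds(b,a), holds(d,e), holds(e,c), holds(e,e), marked(a,c), marked(b,e), marked(d,a), marked(d,c), marked(d,d), marked(e,c), near(e)}
optimal plan length = 2; 2 > 1

No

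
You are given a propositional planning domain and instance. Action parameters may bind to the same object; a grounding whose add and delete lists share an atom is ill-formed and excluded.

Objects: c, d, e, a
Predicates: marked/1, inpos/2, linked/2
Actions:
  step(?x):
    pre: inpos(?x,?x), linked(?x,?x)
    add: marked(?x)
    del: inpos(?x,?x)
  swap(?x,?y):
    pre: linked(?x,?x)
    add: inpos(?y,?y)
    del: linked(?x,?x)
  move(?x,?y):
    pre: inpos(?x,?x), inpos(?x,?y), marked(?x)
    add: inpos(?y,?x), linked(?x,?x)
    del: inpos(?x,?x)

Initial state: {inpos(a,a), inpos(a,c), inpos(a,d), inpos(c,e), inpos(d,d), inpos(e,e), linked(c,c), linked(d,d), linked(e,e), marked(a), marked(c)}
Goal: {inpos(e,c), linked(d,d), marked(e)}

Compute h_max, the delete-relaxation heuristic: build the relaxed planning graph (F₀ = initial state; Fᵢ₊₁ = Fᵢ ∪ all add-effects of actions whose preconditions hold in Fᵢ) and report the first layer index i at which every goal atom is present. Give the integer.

F0 = init (11 atoms)
F1 = F0 ∪ {inpos(c,a), inpos(c,c), inpos(d,a), linked(a,a), marked(d), marked(e)}  (17 atoms)
F2 = F1 ∪ {inpos(e,c)}  (18 atoms)
goal ⊆ F2  ⇒  h_max = 2

2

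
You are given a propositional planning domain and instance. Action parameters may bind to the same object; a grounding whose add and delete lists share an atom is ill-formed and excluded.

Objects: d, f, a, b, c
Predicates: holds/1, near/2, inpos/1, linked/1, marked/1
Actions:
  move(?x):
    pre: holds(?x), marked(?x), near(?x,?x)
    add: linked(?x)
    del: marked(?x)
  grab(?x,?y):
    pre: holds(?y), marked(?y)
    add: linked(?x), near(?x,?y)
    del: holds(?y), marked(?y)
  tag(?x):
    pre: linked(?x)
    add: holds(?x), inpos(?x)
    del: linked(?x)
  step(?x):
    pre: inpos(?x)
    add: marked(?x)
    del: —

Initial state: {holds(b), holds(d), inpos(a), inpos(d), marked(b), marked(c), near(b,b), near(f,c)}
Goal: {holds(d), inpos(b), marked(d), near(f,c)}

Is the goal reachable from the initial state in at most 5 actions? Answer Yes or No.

1. move(b)  →  {holds(b), holds(d), inpos(a), inpos(d), linked(b), marked(c), near(b,b), near(f,c)}
2. tag(b)  →  {holds(b), holds(d), inpos(a), inpos(b), inpos(d), marked(c), near(b,b), near(f,c)}
3. step(d)  →  {holds(b), holds(d), inpos(a), inpos(b), inpos(d), marked(c), marked(d), near(b,b), near(f,c)}
optimal plan length = 3; 3 ≤ 5

Yes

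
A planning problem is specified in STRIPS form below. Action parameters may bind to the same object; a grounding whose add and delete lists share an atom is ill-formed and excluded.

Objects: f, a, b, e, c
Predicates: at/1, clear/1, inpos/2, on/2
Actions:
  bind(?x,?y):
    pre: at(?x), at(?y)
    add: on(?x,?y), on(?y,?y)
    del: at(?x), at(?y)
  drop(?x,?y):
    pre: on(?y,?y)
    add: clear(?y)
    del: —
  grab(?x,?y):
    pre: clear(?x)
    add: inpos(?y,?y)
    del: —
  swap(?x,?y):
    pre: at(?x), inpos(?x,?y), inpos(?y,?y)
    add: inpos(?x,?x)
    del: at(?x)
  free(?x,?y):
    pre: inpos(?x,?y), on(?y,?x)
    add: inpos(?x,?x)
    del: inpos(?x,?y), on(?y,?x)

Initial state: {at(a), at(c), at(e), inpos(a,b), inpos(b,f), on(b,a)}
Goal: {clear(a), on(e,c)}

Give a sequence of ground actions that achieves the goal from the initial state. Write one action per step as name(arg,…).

bind(a,a); bind(e,c); drop(f,a)

1. bind(a,a)  →  {at(c), at(e), inpos(a,b), inpos(b,f), on(a,a), on(b,a)}
2. bind(e,c)  →  {inpos(a,b), inpos(b,f), on(a,a), on(b,a), on(c,c), on(e,c)}
3. drop(f,a)  →  {clear(a), inpos(a,b), inpos(b,f), on(a,a), on(b,a), on(c,c), on(e,c)}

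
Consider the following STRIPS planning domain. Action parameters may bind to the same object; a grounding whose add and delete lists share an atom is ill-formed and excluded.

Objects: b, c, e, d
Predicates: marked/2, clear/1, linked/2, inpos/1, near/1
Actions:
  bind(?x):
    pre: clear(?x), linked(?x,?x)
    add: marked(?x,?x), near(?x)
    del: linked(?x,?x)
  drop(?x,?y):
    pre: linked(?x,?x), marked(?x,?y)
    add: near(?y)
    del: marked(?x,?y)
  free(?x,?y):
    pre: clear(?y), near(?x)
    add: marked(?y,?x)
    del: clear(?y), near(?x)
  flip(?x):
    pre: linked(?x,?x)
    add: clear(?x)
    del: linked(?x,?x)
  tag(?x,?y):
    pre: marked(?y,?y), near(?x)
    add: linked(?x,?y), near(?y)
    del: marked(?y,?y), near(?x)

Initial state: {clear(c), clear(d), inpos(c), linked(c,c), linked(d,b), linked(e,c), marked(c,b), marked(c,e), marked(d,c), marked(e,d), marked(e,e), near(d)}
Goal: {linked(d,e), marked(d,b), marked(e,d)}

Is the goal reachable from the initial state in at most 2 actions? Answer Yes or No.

1. drop(c,b)  →  {clear(c), clear(d), inpos(c), linked(c,c), linked(d,b), linked(e,c), marked(c,e), marked(d,c), marked(e,d), marked(e,e), near(b), near(d)}
2. free(b,d)  →  {clear(c), inpos(c), linked(c,c), linked(d,b), linked(e,c), marked(c,e), marked(d,b), marked(d,c), marked(e,d), marked(e,e), near(d)}
3. tag(d,e)  →  {clear(c), inpos(c), linked(c,c), linked(d,b), linked(d,e), linked(e,c), marked(c,e), marked(d,b), marked(d,c), marked(e,d), near(e)}
optimal plan length = 3; 3 > 2

No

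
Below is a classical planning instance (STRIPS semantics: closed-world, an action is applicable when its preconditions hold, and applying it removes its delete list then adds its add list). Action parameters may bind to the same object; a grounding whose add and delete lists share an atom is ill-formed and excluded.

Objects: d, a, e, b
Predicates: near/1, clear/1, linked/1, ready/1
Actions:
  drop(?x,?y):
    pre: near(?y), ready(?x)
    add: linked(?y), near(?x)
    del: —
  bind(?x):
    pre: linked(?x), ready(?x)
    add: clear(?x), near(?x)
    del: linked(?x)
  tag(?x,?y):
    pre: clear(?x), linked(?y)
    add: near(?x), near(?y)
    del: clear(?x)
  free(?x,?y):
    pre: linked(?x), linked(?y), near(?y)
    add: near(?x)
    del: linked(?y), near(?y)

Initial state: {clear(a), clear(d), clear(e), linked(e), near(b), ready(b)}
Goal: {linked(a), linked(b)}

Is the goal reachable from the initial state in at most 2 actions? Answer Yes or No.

1. drop(b,b)  →  {clear(a), clear(d), clear(e), linked(b), linked(e), near(b), ready(b)}
2. tag(a,e)  →  {clear(d), clear(e), linked(b), linked(e), near(a), near(b), near(e), ready(b)}
3. drop(b,a)  →  {clear(d), clear(e), linked(a), linked(b), linked(e), near(a), near(b), near(e), ready(b)}
optimal plan length = 3; 3 > 2

No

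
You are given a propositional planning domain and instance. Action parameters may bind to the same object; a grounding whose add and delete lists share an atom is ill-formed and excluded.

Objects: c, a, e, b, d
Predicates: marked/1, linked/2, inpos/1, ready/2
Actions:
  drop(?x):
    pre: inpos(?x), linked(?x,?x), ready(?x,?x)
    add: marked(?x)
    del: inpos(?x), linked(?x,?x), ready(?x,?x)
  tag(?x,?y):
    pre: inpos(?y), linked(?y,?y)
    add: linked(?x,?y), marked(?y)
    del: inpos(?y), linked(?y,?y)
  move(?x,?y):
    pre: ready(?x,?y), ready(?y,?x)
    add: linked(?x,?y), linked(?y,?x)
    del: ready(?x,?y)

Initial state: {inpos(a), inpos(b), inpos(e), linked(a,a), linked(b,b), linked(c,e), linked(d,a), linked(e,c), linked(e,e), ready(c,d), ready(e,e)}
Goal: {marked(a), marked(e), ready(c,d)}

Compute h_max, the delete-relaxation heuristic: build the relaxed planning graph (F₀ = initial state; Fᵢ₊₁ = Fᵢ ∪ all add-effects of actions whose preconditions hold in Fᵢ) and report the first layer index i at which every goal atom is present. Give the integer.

1

F0 = init (11 atoms)
F1 = F0 ∪ {linked(a,b), linked(a,e), linked(b,a), linked(b,e), linked(c,a), linked(c,b), linked(d,b), linked(d,e), linked(e,a), linked(e,b), marked(a), marked(b), marked(e)}  (24 atoms)
goal ⊆ F1  ⇒  h_max = 1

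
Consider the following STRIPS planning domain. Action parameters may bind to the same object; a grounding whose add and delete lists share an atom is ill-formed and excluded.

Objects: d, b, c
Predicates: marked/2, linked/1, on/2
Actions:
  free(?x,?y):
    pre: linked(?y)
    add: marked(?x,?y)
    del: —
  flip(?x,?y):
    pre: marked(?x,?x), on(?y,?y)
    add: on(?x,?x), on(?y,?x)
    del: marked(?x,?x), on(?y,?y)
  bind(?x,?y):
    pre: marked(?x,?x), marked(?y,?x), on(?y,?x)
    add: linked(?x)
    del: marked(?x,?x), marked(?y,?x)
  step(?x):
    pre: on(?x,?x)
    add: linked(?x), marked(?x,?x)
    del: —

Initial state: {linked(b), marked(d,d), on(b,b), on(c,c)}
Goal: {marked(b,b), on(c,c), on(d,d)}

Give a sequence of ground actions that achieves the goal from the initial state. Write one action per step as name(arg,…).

1. free(b,b)  →  {linked(b), marked(b,b), marked(d,d), on(b,b), on(c,c)}
2. flip(d,b)  →  {linked(b), marked(b,b), on(b,d), on(c,c), on(d,d)}

free(b,b); flip(d,b)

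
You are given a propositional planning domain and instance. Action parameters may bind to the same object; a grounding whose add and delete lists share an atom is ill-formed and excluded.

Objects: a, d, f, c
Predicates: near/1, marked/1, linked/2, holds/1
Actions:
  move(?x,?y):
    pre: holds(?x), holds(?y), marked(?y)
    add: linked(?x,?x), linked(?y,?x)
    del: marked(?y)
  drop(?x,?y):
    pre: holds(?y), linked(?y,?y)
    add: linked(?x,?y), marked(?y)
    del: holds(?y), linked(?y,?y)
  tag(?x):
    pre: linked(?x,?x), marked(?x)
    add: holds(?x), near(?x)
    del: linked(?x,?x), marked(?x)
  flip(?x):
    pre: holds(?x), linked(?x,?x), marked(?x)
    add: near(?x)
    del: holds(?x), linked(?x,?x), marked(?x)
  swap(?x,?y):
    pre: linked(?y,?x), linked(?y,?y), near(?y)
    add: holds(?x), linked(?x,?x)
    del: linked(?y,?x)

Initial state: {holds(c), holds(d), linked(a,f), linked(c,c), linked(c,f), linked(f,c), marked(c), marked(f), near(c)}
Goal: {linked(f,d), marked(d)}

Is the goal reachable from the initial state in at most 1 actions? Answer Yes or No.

No

1. move(d,c)  →  {holds(c), holds(d), linked(a,f), linked(c,c), linked(c,d), linked(c,f), linked(d,d), linked(f,c), marked(f), near(c)}
2. drop(f,d)  →  {holds(c), linked(a,f), linked(c,c), linked(c,d), linked(c,f), linked(f,c), linked(f,d), marked(d), marked(f), near(c)}
optimal plan length = 2; 2 > 1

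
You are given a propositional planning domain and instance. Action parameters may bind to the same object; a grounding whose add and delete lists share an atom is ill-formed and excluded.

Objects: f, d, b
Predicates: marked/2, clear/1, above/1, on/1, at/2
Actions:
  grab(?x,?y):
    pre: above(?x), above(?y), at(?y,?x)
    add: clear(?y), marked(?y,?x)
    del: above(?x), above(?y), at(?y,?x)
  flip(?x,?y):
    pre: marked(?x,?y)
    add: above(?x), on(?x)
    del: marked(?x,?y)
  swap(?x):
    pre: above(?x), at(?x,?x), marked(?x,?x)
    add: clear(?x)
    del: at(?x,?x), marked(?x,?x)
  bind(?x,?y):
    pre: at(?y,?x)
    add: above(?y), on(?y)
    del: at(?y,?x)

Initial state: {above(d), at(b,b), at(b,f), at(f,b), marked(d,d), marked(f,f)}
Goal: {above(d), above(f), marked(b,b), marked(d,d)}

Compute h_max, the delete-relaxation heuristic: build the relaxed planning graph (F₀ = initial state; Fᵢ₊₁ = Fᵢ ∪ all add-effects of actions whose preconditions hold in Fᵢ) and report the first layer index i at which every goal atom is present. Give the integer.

F0 = init (6 atoms)
F1 = F0 ∪ {above(b), above(f), on(b), on(d), on(f)}  (11 atoms)
F2 = F1 ∪ {clear(b), clear(f), marked(b,b), marked(b,f), marked(f,b)}  (16 atoms)
goal ⊆ F2  ⇒  h_max = 2

2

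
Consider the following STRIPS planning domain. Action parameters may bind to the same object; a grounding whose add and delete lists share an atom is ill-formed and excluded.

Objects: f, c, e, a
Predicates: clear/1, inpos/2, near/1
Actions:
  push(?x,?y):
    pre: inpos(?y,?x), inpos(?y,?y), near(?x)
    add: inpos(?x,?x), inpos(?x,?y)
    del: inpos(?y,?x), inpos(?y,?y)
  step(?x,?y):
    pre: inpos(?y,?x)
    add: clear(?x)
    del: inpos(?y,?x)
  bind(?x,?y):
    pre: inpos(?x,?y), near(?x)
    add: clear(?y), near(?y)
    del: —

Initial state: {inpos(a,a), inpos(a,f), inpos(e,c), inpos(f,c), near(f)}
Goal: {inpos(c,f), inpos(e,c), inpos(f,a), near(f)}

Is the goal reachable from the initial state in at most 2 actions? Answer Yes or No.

1. push(f,a)  →  {inpos(e,c), inpos(f,a), inpos(f,c), inpos(f,f), near(f)}
2. bind(f,c)  →  {clear(c), inpos(e,c), inpos(f,a), inpos(f,c), inpos(f,f), near(c), near(f)}
3. push(c,f)  →  {clear(c), inpos(c,c), inpos(c,f), inpos(e,c), inpos(f,a), near(c), near(f)}
optimal plan length = 3; 3 > 2

No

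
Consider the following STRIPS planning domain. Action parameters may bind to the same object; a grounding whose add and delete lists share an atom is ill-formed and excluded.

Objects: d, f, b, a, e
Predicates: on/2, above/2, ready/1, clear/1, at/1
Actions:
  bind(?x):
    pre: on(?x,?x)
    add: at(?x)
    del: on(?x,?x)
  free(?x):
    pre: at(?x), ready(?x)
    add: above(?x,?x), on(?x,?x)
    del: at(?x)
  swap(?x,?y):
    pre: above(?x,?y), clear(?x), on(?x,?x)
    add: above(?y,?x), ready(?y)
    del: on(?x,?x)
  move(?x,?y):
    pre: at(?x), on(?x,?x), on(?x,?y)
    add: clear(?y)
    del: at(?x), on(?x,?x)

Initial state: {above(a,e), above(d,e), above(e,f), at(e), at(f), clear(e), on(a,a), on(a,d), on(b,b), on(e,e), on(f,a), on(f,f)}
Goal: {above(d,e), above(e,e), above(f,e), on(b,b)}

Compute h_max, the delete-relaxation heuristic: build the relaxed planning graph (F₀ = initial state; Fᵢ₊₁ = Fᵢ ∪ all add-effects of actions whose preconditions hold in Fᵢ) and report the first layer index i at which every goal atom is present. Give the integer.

3

F0 = init (12 atoms)
F1 = F0 ∪ {above(f,e), at(a), at(b), clear(a), clear(f), ready(f)}  (18 atoms)
F2 = F1 ∪ {above(e,a), above(f,f), clear(b), clear(d), ready(e)}  (23 atoms)
F3 = F2 ∪ {above(e,e), ready(a)}  (25 atoms)
goal ⊆ F3  ⇒  h_max = 3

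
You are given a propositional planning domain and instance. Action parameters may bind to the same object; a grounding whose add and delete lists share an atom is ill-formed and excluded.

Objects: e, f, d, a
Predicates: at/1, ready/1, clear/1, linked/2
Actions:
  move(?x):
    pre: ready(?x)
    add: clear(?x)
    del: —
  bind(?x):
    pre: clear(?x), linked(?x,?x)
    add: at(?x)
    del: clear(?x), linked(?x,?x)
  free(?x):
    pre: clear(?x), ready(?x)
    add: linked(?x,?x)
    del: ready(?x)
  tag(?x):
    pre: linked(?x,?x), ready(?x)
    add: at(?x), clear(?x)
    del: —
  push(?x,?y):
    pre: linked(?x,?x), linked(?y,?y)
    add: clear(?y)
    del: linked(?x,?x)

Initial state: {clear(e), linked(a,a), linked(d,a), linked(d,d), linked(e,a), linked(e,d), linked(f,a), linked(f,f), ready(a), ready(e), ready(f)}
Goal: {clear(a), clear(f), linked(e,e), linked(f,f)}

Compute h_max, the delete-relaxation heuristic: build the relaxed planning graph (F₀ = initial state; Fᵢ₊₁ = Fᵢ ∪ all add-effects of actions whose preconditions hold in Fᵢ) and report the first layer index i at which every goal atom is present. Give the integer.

1

F0 = init (11 atoms)
F1 = F0 ∪ {at(a), at(f), clear(a), clear(d), clear(f), linked(e,e)}  (17 atoms)
goal ⊆ F1  ⇒  h_max = 1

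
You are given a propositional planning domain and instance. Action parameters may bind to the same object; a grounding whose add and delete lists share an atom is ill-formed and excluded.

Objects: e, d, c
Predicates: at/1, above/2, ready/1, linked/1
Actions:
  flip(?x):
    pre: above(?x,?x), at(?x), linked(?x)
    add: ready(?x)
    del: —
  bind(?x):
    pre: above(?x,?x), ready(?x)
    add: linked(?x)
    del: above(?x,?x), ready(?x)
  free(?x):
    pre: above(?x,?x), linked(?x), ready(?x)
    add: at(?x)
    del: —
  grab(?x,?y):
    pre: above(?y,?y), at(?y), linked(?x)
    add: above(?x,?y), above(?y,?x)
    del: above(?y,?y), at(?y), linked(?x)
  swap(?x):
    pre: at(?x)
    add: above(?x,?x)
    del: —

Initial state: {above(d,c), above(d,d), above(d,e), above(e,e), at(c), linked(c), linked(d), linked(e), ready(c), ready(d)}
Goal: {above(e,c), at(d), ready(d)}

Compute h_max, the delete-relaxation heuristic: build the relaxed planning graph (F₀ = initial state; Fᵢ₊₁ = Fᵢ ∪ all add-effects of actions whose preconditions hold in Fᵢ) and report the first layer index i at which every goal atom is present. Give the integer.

2

F0 = init (10 atoms)
F1 = F0 ∪ {above(c,c), at(d)}  (12 atoms)
F2 = F1 ∪ {above(c,d), above(c,e), above(e,c), above(e,d)}  (16 atoms)
goal ⊆ F2  ⇒  h_max = 2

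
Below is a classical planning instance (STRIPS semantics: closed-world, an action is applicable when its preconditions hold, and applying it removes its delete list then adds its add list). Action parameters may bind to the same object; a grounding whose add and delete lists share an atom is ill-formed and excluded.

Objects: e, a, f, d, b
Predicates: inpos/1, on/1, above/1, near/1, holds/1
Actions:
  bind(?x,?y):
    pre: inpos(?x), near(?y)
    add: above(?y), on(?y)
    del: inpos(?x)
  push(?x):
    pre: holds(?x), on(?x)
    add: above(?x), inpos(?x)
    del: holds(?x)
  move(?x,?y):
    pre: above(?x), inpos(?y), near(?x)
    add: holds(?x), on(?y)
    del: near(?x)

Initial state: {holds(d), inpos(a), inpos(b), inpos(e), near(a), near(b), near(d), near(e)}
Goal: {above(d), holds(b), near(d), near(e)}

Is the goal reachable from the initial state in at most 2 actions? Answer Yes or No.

No

1. bind(e,d)  →  {above(d), holds(d), inpos(a), inpos(b), near(a), near(b), near(d), near(e), on(d)}
2. bind(a,b)  →  {above(b), above(d), holds(d), inpos(b), near(a), near(b), near(d), near(e), on(b), on(d)}
3. move(b,b)  →  {above(b), above(d), holds(b), holds(d), inpos(b), near(a), near(d), near(e), on(b), on(d)}
optimal plan length = 3; 3 > 2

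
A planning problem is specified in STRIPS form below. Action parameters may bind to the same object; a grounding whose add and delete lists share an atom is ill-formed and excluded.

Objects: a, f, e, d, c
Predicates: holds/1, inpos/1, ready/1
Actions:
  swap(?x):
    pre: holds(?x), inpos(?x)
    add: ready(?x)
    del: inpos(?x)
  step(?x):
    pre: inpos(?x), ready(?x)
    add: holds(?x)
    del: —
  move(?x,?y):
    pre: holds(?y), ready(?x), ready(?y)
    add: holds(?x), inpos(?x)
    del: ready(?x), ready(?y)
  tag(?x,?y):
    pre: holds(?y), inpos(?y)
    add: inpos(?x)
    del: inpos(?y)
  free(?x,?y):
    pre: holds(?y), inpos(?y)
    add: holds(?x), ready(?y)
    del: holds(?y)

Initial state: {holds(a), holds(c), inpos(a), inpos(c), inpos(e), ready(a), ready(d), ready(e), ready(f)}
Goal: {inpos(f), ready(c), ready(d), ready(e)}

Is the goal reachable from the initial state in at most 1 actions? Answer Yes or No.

1. swap(c)  →  {holds(a), holds(c), inpos(a), inpos(e), ready(a), ready(c), ready(d), ready(e), ready(f)}
2. move(f,a)  →  {holds(a), holds(c), holds(f), inpos(a), inpos(e), inpos(f), ready(c), ready(d), ready(e)}
optimal plan length = 2; 2 > 1

No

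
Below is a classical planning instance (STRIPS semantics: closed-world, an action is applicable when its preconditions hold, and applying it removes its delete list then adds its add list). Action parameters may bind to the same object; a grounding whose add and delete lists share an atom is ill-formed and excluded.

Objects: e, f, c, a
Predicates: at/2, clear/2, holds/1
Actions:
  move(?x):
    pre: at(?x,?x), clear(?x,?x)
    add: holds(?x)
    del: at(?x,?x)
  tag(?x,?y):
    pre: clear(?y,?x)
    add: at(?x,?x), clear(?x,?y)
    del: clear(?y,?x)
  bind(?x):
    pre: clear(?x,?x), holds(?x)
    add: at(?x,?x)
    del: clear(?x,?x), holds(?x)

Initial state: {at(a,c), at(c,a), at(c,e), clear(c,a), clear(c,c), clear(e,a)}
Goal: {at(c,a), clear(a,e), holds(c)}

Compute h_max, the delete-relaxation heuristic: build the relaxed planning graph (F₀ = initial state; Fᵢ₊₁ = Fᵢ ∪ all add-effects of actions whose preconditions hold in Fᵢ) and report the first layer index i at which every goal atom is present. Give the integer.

F0 = init (6 atoms)
F1 = F0 ∪ {at(a,a), clear(a,c), clear(a,e)}  (9 atoms)
F2 = F1 ∪ {at(c,c), at(e,e)}  (11 atoms)
F3 = F2 ∪ {holds(c)}  (12 atoms)
goal ⊆ F3  ⇒  h_max = 3

3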